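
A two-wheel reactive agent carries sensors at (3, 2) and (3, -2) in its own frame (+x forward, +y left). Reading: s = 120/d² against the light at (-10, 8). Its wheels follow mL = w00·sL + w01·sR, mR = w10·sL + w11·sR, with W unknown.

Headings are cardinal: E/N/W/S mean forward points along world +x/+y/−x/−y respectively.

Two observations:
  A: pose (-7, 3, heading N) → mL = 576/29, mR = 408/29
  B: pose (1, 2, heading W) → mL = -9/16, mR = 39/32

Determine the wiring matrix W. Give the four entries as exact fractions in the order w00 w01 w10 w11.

1 -1 1/2 1/2

obs A: pose=(-7,3,N) → sL=24, sR=120/29, mL=576/29, mR=408/29
obs B: pose=(1,2,W) → sL=15/16, sR=3/2, mL=-9/16, mR=39/32
sensor matrix S = [[24, 120/29], [15/16, 3/2]]; det S = 1863/58
solve [mL_A; mL_B] = S·[w00; w01] and [mR_A; mR_B] = S·[w10; w11]:
  w00 = 1, w01 = -1, w10 = 1/2, w11 = 1/2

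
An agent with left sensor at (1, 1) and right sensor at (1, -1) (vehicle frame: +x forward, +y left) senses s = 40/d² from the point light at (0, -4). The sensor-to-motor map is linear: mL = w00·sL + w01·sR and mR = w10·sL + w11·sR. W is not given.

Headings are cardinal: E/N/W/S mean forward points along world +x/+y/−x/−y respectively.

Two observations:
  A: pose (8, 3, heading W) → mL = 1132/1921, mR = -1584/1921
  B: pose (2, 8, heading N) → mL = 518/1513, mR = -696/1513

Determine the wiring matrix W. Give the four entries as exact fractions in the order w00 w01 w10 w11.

1/2 1 -1 -1

obs A: pose=(8,3,W) → sL=8/17, sR=40/113, mL=1132/1921, mR=-1584/1921
obs B: pose=(2,8,N) → sL=4/17, sR=20/89, mL=518/1513, mR=-696/1513
sensor matrix S = [[8/17, 40/113], [4/17, 20/89]]; det S = 3840/170969
solve [mL_A; mL_B] = S·[w00; w01] and [mR_A; mR_B] = S·[w10; w11]:
  w00 = 1/2, w01 = 1, w10 = -1, w11 = -1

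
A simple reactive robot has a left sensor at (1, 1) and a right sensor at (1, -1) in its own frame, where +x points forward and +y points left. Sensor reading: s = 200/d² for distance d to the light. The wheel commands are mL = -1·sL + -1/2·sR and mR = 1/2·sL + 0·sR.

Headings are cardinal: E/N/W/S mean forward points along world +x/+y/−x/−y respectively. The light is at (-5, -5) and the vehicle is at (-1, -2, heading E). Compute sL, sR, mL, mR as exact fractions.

200/41 200/29 -9900/1189 100/41

left sensor world pos  = (0, -1); dL² = 41
right sensor world pos = (0, -3); dR² = 29
sL = 200/41 = 200/41
sR = 200/29 = 200/29
mL = -1·sL + -1/2·sR = -9900/1189
mR = 1/2·sL + 0·sR = 100/41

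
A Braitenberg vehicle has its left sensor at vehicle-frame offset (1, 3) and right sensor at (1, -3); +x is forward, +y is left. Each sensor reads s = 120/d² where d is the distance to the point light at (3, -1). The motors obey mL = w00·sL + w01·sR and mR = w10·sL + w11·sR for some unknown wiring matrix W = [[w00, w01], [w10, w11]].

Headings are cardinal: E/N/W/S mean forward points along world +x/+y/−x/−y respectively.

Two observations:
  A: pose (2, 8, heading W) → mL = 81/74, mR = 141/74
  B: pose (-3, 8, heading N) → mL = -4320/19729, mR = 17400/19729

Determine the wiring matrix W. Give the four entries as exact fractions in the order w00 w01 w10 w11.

obs A: pose=(2,8,W) → sL=3, sR=30/37, mL=81/74, mR=141/74
obs B: pose=(-3,8,N) → sL=120/181, sR=120/109, mL=-4320/19729, mR=17400/19729
sensor matrix S = [[3, 30/37], [120/181, 120/109]]; det S = 2018520/729973
solve [mL_A; mL_B] = S·[w00; w01] and [mR_A; mR_B] = S·[w10; w11]:
  w00 = 1/2, w01 = -1/2, w10 = 1/2, w11 = 1/2

1/2 -1/2 1/2 1/2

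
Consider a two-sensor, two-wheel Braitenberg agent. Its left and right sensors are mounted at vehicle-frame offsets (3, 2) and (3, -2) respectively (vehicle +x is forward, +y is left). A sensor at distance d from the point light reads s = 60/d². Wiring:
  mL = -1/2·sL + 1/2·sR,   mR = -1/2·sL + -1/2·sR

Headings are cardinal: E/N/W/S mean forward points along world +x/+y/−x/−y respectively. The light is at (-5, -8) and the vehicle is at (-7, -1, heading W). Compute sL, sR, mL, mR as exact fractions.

6/5 30/53 -84/265 -234/265

left sensor world pos  = (-10, -3); dL² = 50
right sensor world pos = (-10, 1); dR² = 106
sL = 60/50 = 6/5
sR = 60/106 = 30/53
mL = -1/2·sL + 1/2·sR = -84/265
mR = -1/2·sL + -1/2·sR = -234/265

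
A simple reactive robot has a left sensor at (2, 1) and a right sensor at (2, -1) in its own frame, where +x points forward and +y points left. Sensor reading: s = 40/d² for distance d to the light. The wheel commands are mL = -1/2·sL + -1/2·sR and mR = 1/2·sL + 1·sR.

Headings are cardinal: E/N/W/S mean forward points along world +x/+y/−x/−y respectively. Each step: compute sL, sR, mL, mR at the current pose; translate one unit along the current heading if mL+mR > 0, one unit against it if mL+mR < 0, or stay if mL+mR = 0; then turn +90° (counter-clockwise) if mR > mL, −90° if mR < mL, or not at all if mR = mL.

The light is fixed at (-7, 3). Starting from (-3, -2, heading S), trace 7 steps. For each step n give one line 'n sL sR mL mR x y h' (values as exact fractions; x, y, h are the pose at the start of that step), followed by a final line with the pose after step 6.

0 20/37 20/29 -660/1073 1030/1073 -3 -2 S
1 40/61 8/17 -584/1037 828/1037 -3 -3 E
2 5/4 10/13 -105/104 145/104 -2 -3 N
3 8/9 8/5 -56/45 92/45 -2 -2 W
4 20/37 20/29 -660/1073 1030/1073 -3 -2 S
5 40/61 8/17 -584/1037 828/1037 -3 -3 E
6 5/4 10/13 -105/104 145/104 -2 -3 N
final -2 -2 W

n=0: pose=(-3,-2,S); sL=20/37, sR=20/29; mL=-660/1073, mR=1030/1073; mL+mR=10/29 → advance +1; mR−mL=1690/1073 → turn +1·90°
n=1: pose=(-3,-3,E); sL=40/61, sR=8/17; mL=-584/1037, mR=828/1037; mL+mR=4/17 → advance +1; mR−mL=1412/1037 → turn +1·90°
n=2: pose=(-2,-3,N); sL=5/4, sR=10/13; mL=-105/104, mR=145/104; mL+mR=5/13 → advance +1; mR−mL=125/52 → turn +1·90°
n=3: pose=(-2,-2,W); sL=8/9, sR=8/5; mL=-56/45, mR=92/45; mL+mR=4/5 → advance +1; mR−mL=148/45 → turn +1·90°
n=4: pose=(-3,-2,S); sL=20/37, sR=20/29; mL=-660/1073, mR=1030/1073; mL+mR=10/29 → advance +1; mR−mL=1690/1073 → turn +1·90°
n=5: pose=(-3,-3,E); sL=40/61, sR=8/17; mL=-584/1037, mR=828/1037; mL+mR=4/17 → advance +1; mR−mL=1412/1037 → turn +1·90°
n=6: pose=(-2,-3,N); sL=5/4, sR=10/13; mL=-105/104, mR=145/104; mL+mR=5/13 → advance +1; mR−mL=125/52 → turn +1·90°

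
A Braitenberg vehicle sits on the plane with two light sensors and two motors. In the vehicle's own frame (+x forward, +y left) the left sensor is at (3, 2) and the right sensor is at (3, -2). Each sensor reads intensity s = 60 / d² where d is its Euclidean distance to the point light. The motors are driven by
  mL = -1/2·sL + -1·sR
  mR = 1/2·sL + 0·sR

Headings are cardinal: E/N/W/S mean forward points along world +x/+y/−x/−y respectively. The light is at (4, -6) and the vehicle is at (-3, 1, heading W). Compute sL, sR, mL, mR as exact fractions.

left sensor world pos  = (-6, -1); dL² = 125
right sensor world pos = (-6, 3); dR² = 181
sL = 60/125 = 12/25
sR = 60/181 = 60/181
mL = -1/2·sL + -1·sR = -2586/4525
mR = 1/2·sL + 0·sR = 6/25

12/25 60/181 -2586/4525 6/25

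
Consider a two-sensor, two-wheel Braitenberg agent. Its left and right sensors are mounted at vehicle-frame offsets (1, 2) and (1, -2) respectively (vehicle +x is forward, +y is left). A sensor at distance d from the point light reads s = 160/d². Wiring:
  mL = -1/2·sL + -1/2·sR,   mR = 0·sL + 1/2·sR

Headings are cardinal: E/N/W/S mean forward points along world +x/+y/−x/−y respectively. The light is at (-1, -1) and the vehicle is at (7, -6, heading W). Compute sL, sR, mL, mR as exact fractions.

80/49 80/29 -3120/1421 40/29

left sensor world pos  = (6, -8); dL² = 98
right sensor world pos = (6, -4); dR² = 58
sL = 160/98 = 80/49
sR = 160/58 = 80/29
mL = -1/2·sL + -1/2·sR = -3120/1421
mR = 0·sL + 1/2·sR = 40/29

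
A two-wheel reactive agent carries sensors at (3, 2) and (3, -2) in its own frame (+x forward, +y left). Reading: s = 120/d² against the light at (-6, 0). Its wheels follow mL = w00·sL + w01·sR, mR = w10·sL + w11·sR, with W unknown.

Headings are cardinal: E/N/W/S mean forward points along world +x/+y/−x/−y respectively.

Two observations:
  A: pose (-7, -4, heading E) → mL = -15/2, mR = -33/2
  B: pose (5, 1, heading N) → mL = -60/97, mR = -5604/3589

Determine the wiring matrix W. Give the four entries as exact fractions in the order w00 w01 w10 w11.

obs A: pose=(-7,-4,E) → sL=15, sR=3, mL=-15/2, mR=-33/2
obs B: pose=(5,1,N) → sL=120/97, sR=24/37, mL=-60/97, mR=-5604/3589
sensor matrix S = [[15, 3], [120/97, 24/37]]; det S = 21600/3589
solve [mL_A; mL_B] = S·[w00; w01] and [mR_A; mR_B] = S·[w10; w11]:
  w00 = -1/2, w01 = 0, w10 = -1, w11 = -1/2

-1/2 0 -1 -1/2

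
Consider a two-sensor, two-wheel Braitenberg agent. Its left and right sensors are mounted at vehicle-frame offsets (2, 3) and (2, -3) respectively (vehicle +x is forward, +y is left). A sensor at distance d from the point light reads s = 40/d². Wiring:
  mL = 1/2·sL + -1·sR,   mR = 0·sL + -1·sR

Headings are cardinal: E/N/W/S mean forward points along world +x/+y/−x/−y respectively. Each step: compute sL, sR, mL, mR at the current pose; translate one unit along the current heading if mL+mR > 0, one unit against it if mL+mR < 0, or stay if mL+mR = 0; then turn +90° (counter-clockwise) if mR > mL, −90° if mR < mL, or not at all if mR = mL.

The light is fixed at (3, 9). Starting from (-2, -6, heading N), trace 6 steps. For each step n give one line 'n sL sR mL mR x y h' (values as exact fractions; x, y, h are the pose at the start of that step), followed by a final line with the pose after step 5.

n=0: pose=(-2,-6,N); sL=40/233, sR=40/173; mL=-5860/40309, mR=-40/173; mL+mR=-15180/40309 → advance -1; mR−mL=-20/233 → turn -1·90°
n=1: pose=(-2,-7,E); sL=20/89, sR=4/37; mL=14/3293, mR=-4/37; mL+mR=-342/3293 → advance -1; mR−mL=-10/89 → turn -1·90°
n=2: pose=(-3,-7,S); sL=40/333, sR=8/81; mL=-116/2997, mR=-8/81; mL+mR=-412/2997 → advance -1; mR−mL=-20/333 → turn -1·90°
n=3: pose=(-3,-6,W); sL=10/97, sR=5/26; mL=-355/2522, mR=-5/26; mL+mR=-420/1261 → advance -1; mR−mL=-5/97 → turn -1·90°
n=4: pose=(-2,-6,N); sL=40/233, sR=40/173; mL=-5860/40309, mR=-40/173; mL+mR=-15180/40309 → advance -1; mR−mL=-20/233 → turn -1·90°
n=5: pose=(-2,-7,E); sL=20/89, sR=4/37; mL=14/3293, mR=-4/37; mL+mR=-342/3293 → advance -1; mR−mL=-10/89 → turn -1·90°

0 40/233 40/173 -5860/40309 -40/173 -2 -6 N
1 20/89 4/37 14/3293 -4/37 -2 -7 E
2 40/333 8/81 -116/2997 -8/81 -3 -7 S
3 10/97 5/26 -355/2522 -5/26 -3 -6 W
4 40/233 40/173 -5860/40309 -40/173 -2 -6 N
5 20/89 4/37 14/3293 -4/37 -2 -7 E
final -3 -7 S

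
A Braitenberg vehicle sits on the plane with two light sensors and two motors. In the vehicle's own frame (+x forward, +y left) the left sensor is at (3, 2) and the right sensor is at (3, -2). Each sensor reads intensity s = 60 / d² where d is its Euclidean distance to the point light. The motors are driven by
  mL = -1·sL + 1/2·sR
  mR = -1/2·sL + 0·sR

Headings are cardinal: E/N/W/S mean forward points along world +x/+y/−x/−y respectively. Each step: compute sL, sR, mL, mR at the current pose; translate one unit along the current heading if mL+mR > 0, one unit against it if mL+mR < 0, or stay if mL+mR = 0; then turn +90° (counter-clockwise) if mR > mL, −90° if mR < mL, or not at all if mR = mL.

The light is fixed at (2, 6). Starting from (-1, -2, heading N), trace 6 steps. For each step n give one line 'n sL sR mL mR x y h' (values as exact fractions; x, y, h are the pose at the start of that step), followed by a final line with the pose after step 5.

n=0: pose=(-1,-2,N); sL=6/5, sR=30/13; mL=-3/65, mR=-3/5; mL+mR=-42/65 → advance -1; mR−mL=-36/65 → turn -1·90°
n=1: pose=(-1,-3,E); sL=60/49, sR=60/121; mL=-5790/5929, mR=-30/49; mL+mR=-9420/5929 → advance -1; mR−mL=2160/5929 → turn +1·90°
n=2: pose=(-2,-3,N); sL=5/6, sR=3/2; mL=-1/12, mR=-5/12; mL+mR=-1/2 → advance -1; mR−mL=-1/3 → turn -1·90°
n=3: pose=(-2,-4,E); sL=12/13, sR=12/29; mL=-270/377, mR=-6/13; mL+mR=-444/377 → advance -1; mR−mL=96/377 → turn +1·90°
n=4: pose=(-3,-4,N); sL=30/49, sR=30/29; mL=-135/1421, mR=-15/49; mL+mR=-570/1421 → advance -1; mR−mL=-300/1421 → turn -1·90°
n=5: pose=(-3,-5,E); sL=12/17, sR=60/173; mL=-1566/2941, mR=-6/17; mL+mR=-2604/2941 → advance -1; mR−mL=528/2941 → turn +1·90°

0 6/5 30/13 -3/65 -3/5 -1 -2 N
1 60/49 60/121 -5790/5929 -30/49 -1 -3 E
2 5/6 3/2 -1/12 -5/12 -2 -3 N
3 12/13 12/29 -270/377 -6/13 -2 -4 E
4 30/49 30/29 -135/1421 -15/49 -3 -4 N
5 12/17 60/173 -1566/2941 -6/17 -3 -5 E
final -4 -5 N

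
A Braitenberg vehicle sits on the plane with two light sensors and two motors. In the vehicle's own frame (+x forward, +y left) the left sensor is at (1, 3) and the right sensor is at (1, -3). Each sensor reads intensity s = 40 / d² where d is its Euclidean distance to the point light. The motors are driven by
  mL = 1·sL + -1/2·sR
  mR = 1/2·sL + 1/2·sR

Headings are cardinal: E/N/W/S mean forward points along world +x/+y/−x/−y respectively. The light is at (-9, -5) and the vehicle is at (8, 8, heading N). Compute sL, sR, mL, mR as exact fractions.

left sensor world pos  = (5, 9); dL² = 392
right sensor world pos = (11, 9); dR² = 596
sL = 40/392 = 5/49
sR = 40/596 = 10/149
mL = 1·sL + -1/2·sR = 500/7301
mR = 1/2·sL + 1/2·sR = 1235/14602

5/49 10/149 500/7301 1235/14602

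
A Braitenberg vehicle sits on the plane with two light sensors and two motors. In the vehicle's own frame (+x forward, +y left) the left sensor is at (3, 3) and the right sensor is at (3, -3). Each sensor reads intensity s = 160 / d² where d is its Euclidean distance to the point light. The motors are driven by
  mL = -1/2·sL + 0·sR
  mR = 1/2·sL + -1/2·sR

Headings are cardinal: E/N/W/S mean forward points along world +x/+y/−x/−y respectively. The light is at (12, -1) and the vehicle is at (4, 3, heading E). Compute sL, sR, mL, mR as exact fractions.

left sensor world pos  = (7, 6); dL² = 74
right sensor world pos = (7, 0); dR² = 26
sL = 160/74 = 80/37
sR = 160/26 = 80/13
mL = -1/2·sL + 0·sR = -40/37
mR = 1/2·sL + -1/2·sR = -960/481

80/37 80/13 -40/37 -960/481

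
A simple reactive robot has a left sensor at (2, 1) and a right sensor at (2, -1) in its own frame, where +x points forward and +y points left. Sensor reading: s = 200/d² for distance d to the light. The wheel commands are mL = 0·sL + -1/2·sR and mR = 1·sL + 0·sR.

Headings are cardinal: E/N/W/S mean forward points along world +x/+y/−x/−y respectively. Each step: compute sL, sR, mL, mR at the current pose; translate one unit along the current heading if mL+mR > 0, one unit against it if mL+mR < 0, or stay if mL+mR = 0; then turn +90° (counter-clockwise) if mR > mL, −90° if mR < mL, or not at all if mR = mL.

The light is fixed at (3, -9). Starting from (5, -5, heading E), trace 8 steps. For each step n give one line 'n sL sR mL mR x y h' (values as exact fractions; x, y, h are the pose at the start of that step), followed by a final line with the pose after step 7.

0 200/41 8 -4 200/41 5 -5 E
1 5 50/13 -25/13 5 6 -5 N
2 200/17 200/37 -100/37 200/17 6 -4 W
3 100/9 20 -10 100/9 5 -4 S
4 200/41 8 -4 200/41 5 -5 E
5 5 50/13 -25/13 5 6 -5 N
6 200/17 200/37 -100/37 200/17 6 -4 W
7 100/9 20 -10 100/9 5 -4 S
final 5 -5 E

n=0: pose=(5,-5,E); sL=200/41, sR=8; mL=-4, mR=200/41; mL+mR=36/41 → advance +1; mR−mL=364/41 → turn +1·90°
n=1: pose=(6,-5,N); sL=5, sR=50/13; mL=-25/13, mR=5; mL+mR=40/13 → advance +1; mR−mL=90/13 → turn +1·90°
n=2: pose=(6,-4,W); sL=200/17, sR=200/37; mL=-100/37, mR=200/17; mL+mR=5700/629 → advance +1; mR−mL=9100/629 → turn +1·90°
n=3: pose=(5,-4,S); sL=100/9, sR=20; mL=-10, mR=100/9; mL+mR=10/9 → advance +1; mR−mL=190/9 → turn +1·90°
n=4: pose=(5,-5,E); sL=200/41, sR=8; mL=-4, mR=200/41; mL+mR=36/41 → advance +1; mR−mL=364/41 → turn +1·90°
n=5: pose=(6,-5,N); sL=5, sR=50/13; mL=-25/13, mR=5; mL+mR=40/13 → advance +1; mR−mL=90/13 → turn +1·90°
n=6: pose=(6,-4,W); sL=200/17, sR=200/37; mL=-100/37, mR=200/17; mL+mR=5700/629 → advance +1; mR−mL=9100/629 → turn +1·90°
n=7: pose=(5,-4,S); sL=100/9, sR=20; mL=-10, mR=100/9; mL+mR=10/9 → advance +1; mR−mL=190/9 → turn +1·90°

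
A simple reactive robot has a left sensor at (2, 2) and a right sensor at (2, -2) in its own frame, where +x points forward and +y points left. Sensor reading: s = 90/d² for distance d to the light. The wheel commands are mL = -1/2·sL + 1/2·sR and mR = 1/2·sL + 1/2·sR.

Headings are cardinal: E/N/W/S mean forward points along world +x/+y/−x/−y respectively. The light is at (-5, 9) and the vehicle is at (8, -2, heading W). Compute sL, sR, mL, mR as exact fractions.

9/29 45/101 198/2929 1107/2929

left sensor world pos  = (6, -4); dL² = 290
right sensor world pos = (6, 0); dR² = 202
sL = 90/290 = 9/29
sR = 90/202 = 45/101
mL = -1/2·sL + 1/2·sR = 198/2929
mR = 1/2·sL + 1/2·sR = 1107/2929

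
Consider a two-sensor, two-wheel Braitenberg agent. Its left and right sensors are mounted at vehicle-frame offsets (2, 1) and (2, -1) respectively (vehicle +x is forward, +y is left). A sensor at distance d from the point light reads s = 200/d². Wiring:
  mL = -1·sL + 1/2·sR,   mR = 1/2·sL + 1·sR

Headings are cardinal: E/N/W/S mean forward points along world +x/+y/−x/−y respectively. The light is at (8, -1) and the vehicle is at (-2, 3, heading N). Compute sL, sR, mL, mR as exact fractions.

200/157 200/117 -7700/18369 43100/18369

left sensor world pos  = (-3, 5); dL² = 157
right sensor world pos = (-1, 5); dR² = 117
sL = 200/157 = 200/157
sR = 200/117 = 200/117
mL = -1·sL + 1/2·sR = -7700/18369
mR = 1/2·sL + 1·sR = 43100/18369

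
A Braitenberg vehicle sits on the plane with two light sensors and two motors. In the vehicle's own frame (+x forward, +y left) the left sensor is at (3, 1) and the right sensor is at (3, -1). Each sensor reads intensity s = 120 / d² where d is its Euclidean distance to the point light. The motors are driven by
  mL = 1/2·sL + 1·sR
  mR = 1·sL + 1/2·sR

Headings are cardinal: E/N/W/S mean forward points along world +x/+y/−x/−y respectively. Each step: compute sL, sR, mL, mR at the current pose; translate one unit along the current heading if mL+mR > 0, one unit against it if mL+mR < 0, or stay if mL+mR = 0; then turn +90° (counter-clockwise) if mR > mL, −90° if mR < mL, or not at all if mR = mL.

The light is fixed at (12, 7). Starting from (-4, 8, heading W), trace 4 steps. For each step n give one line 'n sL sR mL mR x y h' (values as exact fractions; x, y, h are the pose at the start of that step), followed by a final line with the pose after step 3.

n=0: pose=(-4,8,W); sL=120/361, sR=24/73; mL=13044/26353, mR=13092/26353; mL+mR=26136/26353 → advance +1; mR−mL=48/26353 → turn +1·90°
n=1: pose=(-5,8,S); sL=6/13, sR=15/41; mL=318/533, mR=687/1066; mL+mR=1323/1066 → advance +1; mR−mL=51/1066 → turn +1·90°
n=2: pose=(-5,7,E); sL=120/197, sR=120/197; mL=180/197, mR=180/197; mL+mR=360/197 → advance +1; mR−mL=0 → turn +0·90°
n=3: pose=(-4,7,E); sL=12/17, sR=12/17; mL=18/17, mR=18/17; mL+mR=36/17 → advance +1; mR−mL=0 → turn +0·90°

0 120/361 24/73 13044/26353 13092/26353 -4 8 W
1 6/13 15/41 318/533 687/1066 -5 8 S
2 120/197 120/197 180/197 180/197 -5 7 E
3 12/17 12/17 18/17 18/17 -4 7 E
final -3 7 E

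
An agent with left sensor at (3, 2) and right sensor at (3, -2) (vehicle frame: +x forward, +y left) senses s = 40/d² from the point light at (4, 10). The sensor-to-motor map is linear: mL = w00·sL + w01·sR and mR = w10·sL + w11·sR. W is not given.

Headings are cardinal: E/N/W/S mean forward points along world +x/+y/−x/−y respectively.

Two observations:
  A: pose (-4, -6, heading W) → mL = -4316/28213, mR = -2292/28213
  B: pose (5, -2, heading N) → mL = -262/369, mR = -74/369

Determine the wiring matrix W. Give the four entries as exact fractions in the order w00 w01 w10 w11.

-1 -1/2 1/2 -1

obs A: pose=(-4,-6,W) → sL=8/89, sR=40/317, mL=-4316/28213, mR=-2292/28213
obs B: pose=(5,-2,N) → sL=20/41, sR=4/9, mL=-262/369, mR=-74/369
sensor matrix S = [[8/89, 40/317], [20/41, 4/9]]; det S = -224896/10410597
solve [mL_A; mL_B] = S·[w00; w01] and [mR_A; mR_B] = S·[w10; w11]:
  w00 = -1, w01 = -1/2, w10 = 1/2, w11 = -1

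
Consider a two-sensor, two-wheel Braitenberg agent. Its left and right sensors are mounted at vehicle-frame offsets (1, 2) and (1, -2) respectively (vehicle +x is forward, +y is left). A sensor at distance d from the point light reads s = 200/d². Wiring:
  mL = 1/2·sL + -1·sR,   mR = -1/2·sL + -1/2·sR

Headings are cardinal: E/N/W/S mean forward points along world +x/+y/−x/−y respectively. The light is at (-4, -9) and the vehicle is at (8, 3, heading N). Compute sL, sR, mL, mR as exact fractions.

200/269 40/73 -3460/19637 -12680/19637

left sensor world pos  = (6, 4); dL² = 269
right sensor world pos = (10, 4); dR² = 365
sL = 200/269 = 200/269
sR = 200/365 = 40/73
mL = 1/2·sL + -1·sR = -3460/19637
mR = -1/2·sL + -1/2·sR = -12680/19637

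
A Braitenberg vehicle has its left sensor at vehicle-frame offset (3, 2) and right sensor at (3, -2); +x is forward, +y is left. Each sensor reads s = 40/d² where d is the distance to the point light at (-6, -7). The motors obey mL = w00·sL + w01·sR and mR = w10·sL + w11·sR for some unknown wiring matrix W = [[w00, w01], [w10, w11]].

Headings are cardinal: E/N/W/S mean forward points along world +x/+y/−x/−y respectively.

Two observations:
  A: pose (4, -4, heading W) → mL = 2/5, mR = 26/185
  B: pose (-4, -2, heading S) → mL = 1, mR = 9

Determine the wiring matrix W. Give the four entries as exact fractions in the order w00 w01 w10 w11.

1/2 0 -1/2 1

obs A: pose=(4,-4,W) → sL=4/5, sR=20/37, mL=2/5, mR=26/185
obs B: pose=(-4,-2,S) → sL=2, sR=10, mL=1, mR=9
sensor matrix S = [[4/5, 20/37], [2, 10]]; det S = 256/37
solve [mL_A; mL_B] = S·[w00; w01] and [mR_A; mR_B] = S·[w10; w11]:
  w00 = 1/2, w01 = 0, w10 = -1/2, w11 = 1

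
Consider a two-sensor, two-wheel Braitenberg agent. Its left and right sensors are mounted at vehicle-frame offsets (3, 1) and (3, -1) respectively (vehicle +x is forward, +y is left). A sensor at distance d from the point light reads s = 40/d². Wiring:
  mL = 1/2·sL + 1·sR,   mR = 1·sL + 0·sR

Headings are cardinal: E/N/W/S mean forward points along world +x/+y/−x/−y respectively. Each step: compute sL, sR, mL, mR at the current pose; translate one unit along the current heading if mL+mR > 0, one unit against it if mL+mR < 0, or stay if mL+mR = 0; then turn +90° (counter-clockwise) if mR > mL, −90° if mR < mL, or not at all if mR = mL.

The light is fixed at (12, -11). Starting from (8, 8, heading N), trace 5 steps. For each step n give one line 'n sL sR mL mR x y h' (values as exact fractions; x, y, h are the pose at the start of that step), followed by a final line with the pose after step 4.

n=0: pose=(8,8,N); sL=40/509, sR=40/493; mL=30220/250937, mR=40/509; mL+mR=49940/250937 → advance +1; mR−mL=-10500/250937 → turn -1·90°
n=1: pose=(8,9,E); sL=20/221, sR=20/181; mL=6230/40001, mR=20/221; mL+mR=9850/40001 → advance +1; mR−mL=-2610/40001 → turn -1·90°
n=2: pose=(9,9,S); sL=40/293, sR=8/61; mL=3564/17873, mR=40/293; mL+mR=6004/17873 → advance +1; mR−mL=-1124/17873 → turn -1·90°
n=3: pose=(9,8,W); sL=1/9, sR=10/109; mL=289/1962, mR=1/9; mL+mR=169/654 → advance +1; mR−mL=-71/1962 → turn -1·90°
n=4: pose=(8,8,N); sL=40/509, sR=40/493; mL=30220/250937, mR=40/509; mL+mR=49940/250937 → advance +1; mR−mL=-10500/250937 → turn -1·90°

0 40/509 40/493 30220/250937 40/509 8 8 N
1 20/221 20/181 6230/40001 20/221 8 9 E
2 40/293 8/61 3564/17873 40/293 9 9 S
3 1/9 10/109 289/1962 1/9 9 8 W
4 40/509 40/493 30220/250937 40/509 8 8 N
final 8 9 E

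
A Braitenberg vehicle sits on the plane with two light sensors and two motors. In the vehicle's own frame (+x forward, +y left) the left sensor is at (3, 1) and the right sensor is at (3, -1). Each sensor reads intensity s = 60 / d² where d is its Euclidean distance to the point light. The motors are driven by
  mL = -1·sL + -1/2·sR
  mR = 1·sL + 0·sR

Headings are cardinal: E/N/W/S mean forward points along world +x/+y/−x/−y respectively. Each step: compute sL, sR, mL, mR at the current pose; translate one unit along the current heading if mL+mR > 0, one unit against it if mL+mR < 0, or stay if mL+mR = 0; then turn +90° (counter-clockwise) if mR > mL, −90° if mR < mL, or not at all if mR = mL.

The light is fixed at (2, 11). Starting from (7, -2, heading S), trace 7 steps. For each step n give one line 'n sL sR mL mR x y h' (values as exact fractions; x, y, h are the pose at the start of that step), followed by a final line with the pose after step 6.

0 15/73 15/68 -3135/9928 15/73 7 -2 S
1 12/37 60/233 -3906/8621 12/37 7 -1 E
2 2/3 30/53 -151/159 2/3 6 -1 N
3 60/197 12/29 -2922/5713 60/197 6 -2 W
4 15/73 15/68 -3135/9928 15/73 7 -2 S
5 12/37 60/233 -3906/8621 12/37 7 -1 E
6 2/3 30/53 -151/159 2/3 6 -1 N
final 6 -2 W

n=0: pose=(7,-2,S); sL=15/73, sR=15/68; mL=-3135/9928, mR=15/73; mL+mR=-15/136 → advance -1; mR−mL=5175/9928 → turn +1·90°
n=1: pose=(7,-1,E); sL=12/37, sR=60/233; mL=-3906/8621, mR=12/37; mL+mR=-30/233 → advance -1; mR−mL=6702/8621 → turn +1·90°
n=2: pose=(6,-1,N); sL=2/3, sR=30/53; mL=-151/159, mR=2/3; mL+mR=-15/53 → advance -1; mR−mL=257/159 → turn +1·90°
n=3: pose=(6,-2,W); sL=60/197, sR=12/29; mL=-2922/5713, mR=60/197; mL+mR=-6/29 → advance -1; mR−mL=4662/5713 → turn +1·90°
n=4: pose=(7,-2,S); sL=15/73, sR=15/68; mL=-3135/9928, mR=15/73; mL+mR=-15/136 → advance -1; mR−mL=5175/9928 → turn +1·90°
n=5: pose=(7,-1,E); sL=12/37, sR=60/233; mL=-3906/8621, mR=12/37; mL+mR=-30/233 → advance -1; mR−mL=6702/8621 → turn +1·90°
n=6: pose=(6,-1,N); sL=2/3, sR=30/53; mL=-151/159, mR=2/3; mL+mR=-15/53 → advance -1; mR−mL=257/159 → turn +1·90°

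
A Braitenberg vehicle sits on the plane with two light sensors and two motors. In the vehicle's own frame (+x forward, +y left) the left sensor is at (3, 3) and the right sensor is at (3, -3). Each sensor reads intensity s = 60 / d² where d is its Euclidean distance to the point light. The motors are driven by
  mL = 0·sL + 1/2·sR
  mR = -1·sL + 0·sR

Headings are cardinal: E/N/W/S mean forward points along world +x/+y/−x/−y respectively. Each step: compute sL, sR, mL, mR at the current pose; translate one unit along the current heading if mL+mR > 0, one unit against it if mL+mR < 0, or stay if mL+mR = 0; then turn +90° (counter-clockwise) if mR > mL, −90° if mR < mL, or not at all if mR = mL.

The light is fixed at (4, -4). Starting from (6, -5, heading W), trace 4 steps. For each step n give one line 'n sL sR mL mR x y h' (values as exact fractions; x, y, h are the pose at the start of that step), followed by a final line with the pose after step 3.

n=0: pose=(6,-5,W); sL=60/17, sR=12; mL=6, mR=-60/17; mL+mR=42/17 → advance +1; mR−mL=-162/17 → turn -1·90°
n=1: pose=(5,-5,N); sL=15/2, sR=3; mL=3/2, mR=-15/2; mL+mR=-6 → advance -1; mR−mL=-9 → turn -1·90°
n=2: pose=(5,-6,E); sL=60/17, sR=60/41; mL=30/41, mR=-60/17; mL+mR=-1950/697 → advance -1; mR−mL=-2970/697 → turn -1·90°
n=3: pose=(4,-6,S); sL=30/17, sR=30/17; mL=15/17, mR=-30/17; mL+mR=-15/17 → advance -1; mR−mL=-45/17 → turn -1·90°

0 60/17 12 6 -60/17 6 -5 W
1 15/2 3 3/2 -15/2 5 -5 N
2 60/17 60/41 30/41 -60/17 5 -6 E
3 30/17 30/17 15/17 -30/17 4 -6 S
final 4 -5 W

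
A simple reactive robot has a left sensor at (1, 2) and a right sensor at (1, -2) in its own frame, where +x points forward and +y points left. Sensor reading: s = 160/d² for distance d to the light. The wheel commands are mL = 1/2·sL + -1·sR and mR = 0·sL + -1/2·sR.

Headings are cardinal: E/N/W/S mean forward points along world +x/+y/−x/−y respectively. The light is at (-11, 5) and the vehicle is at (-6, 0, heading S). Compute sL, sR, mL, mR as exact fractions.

left sensor world pos  = (-4, -1); dL² = 85
right sensor world pos = (-8, -1); dR² = 45
sL = 160/85 = 32/17
sR = 160/45 = 32/9
mL = 1/2·sL + -1·sR = -400/153
mR = 0·sL + -1/2·sR = -16/9

32/17 32/9 -400/153 -16/9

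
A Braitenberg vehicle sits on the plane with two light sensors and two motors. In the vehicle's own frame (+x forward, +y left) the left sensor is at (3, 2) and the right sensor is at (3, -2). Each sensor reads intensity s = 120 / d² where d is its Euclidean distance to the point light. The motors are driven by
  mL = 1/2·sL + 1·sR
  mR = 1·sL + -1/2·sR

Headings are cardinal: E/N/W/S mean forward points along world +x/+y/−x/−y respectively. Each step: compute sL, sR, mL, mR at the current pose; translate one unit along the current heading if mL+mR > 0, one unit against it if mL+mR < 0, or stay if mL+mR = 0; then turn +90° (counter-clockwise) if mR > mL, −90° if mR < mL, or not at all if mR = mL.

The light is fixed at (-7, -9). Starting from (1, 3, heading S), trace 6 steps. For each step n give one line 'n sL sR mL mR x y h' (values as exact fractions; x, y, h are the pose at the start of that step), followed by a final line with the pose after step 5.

n=0: pose=(1,3,S); sL=120/181, sR=40/39; mL=9580/7059, mR=1060/7059; mL+mR=10640/7059 → advance +1; mR−mL=-2840/2353 → turn -1·90°
n=1: pose=(1,2,W); sL=60/53, sR=60/97; mL=6090/5141, mR=4230/5141; mL+mR=10320/5141 → advance +1; mR−mL=-1860/5141 → turn -1·90°
n=2: pose=(0,2,N); sL=120/221, sR=120/277; mL=43140/61217, mR=19980/61217; mL+mR=63120/61217 → advance +1; mR−mL=-23160/61217 → turn -1·90°
n=3: pose=(0,3,E); sL=15/37, sR=3/5; mL=297/370, mR=39/370; mL+mR=168/185 → advance +1; mR−mL=-129/185 → turn -1·90°
n=4: pose=(1,3,S); sL=120/181, sR=40/39; mL=9580/7059, mR=1060/7059; mL+mR=10640/7059 → advance +1; mR−mL=-2840/2353 → turn -1·90°
n=5: pose=(1,2,W); sL=60/53, sR=60/97; mL=6090/5141, mR=4230/5141; mL+mR=10320/5141 → advance +1; mR−mL=-1860/5141 → turn -1·90°

0 120/181 40/39 9580/7059 1060/7059 1 3 S
1 60/53 60/97 6090/5141 4230/5141 1 2 W
2 120/221 120/277 43140/61217 19980/61217 0 2 N
3 15/37 3/5 297/370 39/370 0 3 E
4 120/181 40/39 9580/7059 1060/7059 1 3 S
5 60/53 60/97 6090/5141 4230/5141 1 2 W
final 0 2 N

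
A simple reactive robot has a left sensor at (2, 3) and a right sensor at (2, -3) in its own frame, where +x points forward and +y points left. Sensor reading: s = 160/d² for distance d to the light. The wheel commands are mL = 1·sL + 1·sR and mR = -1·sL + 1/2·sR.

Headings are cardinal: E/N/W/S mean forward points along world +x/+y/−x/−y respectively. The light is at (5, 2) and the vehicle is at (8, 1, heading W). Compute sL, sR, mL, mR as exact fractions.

left sensor world pos  = (6, -2); dL² = 17
right sensor world pos = (6, 4); dR² = 5
sL = 160/17 = 160/17
sR = 160/5 = 32
mL = 1·sL + 1·sR = 704/17
mR = -1·sL + 1/2·sR = 112/17

160/17 32 704/17 112/17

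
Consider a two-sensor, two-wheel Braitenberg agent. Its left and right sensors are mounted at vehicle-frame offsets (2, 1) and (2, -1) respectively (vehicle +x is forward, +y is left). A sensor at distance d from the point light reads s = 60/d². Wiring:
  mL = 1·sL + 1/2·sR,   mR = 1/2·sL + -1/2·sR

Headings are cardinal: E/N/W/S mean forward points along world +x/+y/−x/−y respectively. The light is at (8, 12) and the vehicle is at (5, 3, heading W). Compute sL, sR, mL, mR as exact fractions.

12/25 60/89 1818/2225 -216/2225

left sensor world pos  = (3, 2); dL² = 125
right sensor world pos = (3, 4); dR² = 89
sL = 60/125 = 12/25
sR = 60/89 = 60/89
mL = 1·sL + 1/2·sR = 1818/2225
mR = 1/2·sL + -1/2·sR = -216/2225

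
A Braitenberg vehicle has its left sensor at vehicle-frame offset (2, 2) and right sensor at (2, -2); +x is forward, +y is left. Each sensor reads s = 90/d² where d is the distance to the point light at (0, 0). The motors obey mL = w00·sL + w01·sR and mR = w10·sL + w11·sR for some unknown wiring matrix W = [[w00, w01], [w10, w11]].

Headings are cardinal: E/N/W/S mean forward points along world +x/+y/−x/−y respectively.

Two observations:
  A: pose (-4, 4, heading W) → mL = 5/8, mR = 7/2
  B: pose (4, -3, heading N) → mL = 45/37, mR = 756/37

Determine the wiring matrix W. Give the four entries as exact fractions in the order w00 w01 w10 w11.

obs A: pose=(-4,4,W) → sL=9/4, sR=5/4, mL=5/8, mR=7/2
obs B: pose=(4,-3,N) → sL=18, sR=90/37, mL=45/37, mR=756/37
sensor matrix S = [[9/4, 5/4], [18, 90/37]]; det S = -630/37
solve [mL_A; mL_B] = S·[w00; w01] and [mR_A; mR_B] = S·[w10; w11]:
  w00 = 0, w01 = 1/2, w10 = 1, w11 = 1

0 1/2 1 1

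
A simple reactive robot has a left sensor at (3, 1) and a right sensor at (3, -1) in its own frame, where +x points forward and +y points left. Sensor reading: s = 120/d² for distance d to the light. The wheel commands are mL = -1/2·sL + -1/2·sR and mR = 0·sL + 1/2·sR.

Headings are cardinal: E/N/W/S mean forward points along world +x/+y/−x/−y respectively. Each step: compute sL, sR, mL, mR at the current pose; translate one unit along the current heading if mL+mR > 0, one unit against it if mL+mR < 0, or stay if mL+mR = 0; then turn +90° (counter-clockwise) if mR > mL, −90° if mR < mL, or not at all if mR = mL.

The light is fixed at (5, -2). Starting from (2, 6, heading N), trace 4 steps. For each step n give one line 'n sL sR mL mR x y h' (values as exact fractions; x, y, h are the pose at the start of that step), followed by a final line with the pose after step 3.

0 120/137 24/25 -3144/3425 12/25 2 6 N
1 5/3 6/5 -43/30 3/5 2 5 W
2 120/17 24/5 -504/85 12/5 3 5 S
3 60/41 12/5 -396/205 6/5 3 6 E
final 2 6 N

n=0: pose=(2,6,N); sL=120/137, sR=24/25; mL=-3144/3425, mR=12/25; mL+mR=-60/137 → advance -1; mR−mL=4788/3425 → turn +1·90°
n=1: pose=(2,5,W); sL=5/3, sR=6/5; mL=-43/30, mR=3/5; mL+mR=-5/6 → advance -1; mR−mL=61/30 → turn +1·90°
n=2: pose=(3,5,S); sL=120/17, sR=24/5; mL=-504/85, mR=12/5; mL+mR=-60/17 → advance -1; mR−mL=708/85 → turn +1·90°
n=3: pose=(3,6,E); sL=60/41, sR=12/5; mL=-396/205, mR=6/5; mL+mR=-30/41 → advance -1; mR−mL=642/205 → turn +1·90°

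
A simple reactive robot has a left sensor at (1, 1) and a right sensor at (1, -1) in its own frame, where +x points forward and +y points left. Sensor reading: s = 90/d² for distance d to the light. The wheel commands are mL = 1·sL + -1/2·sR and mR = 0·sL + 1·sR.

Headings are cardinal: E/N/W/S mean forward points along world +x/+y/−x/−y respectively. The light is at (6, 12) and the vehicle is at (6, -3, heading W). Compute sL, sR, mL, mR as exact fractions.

90/257 90/197 6165/50629 90/197

left sensor world pos  = (5, -4); dL² = 257
right sensor world pos = (5, -2); dR² = 197
sL = 90/257 = 90/257
sR = 90/197 = 90/197
mL = 1·sL + -1/2·sR = 6165/50629
mR = 0·sL + 1·sR = 90/197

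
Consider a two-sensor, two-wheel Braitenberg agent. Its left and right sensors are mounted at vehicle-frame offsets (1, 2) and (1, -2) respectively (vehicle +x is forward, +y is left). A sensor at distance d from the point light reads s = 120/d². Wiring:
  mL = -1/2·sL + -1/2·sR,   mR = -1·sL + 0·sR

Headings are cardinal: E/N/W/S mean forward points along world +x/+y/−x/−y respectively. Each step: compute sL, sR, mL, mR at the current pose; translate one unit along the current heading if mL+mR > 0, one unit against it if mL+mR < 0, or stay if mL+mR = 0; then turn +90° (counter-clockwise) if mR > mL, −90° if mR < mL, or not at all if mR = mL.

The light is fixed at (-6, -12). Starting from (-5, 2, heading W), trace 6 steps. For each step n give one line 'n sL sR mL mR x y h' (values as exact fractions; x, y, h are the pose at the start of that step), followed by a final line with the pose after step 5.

0 5/6 15/32 -125/192 -5/6 -5 2 W
1 8/15 120/241 -1864/3615 -8/15 -4 2 N
2 20/39 12/13 -28/39 -20/39 -4 1 E
3 120/197 24/41 -4824/8077 -120/197 -5 1 N
4 3/5 15/13 -57/65 -3/5 -5 0 E
5 120/173 120/173 -120/173 -120/173 -6 0 N
final -6 -1 N

n=0: pose=(-5,2,W); sL=5/6, sR=15/32; mL=-125/192, mR=-5/6; mL+mR=-95/64 → advance -1; mR−mL=-35/192 → turn -1·90°
n=1: pose=(-4,2,N); sL=8/15, sR=120/241; mL=-1864/3615, mR=-8/15; mL+mR=-1264/1205 → advance -1; mR−mL=-64/3615 → turn -1·90°
n=2: pose=(-4,1,E); sL=20/39, sR=12/13; mL=-28/39, mR=-20/39; mL+mR=-16/13 → advance -1; mR−mL=8/39 → turn +1·90°
n=3: pose=(-5,1,N); sL=120/197, sR=24/41; mL=-4824/8077, mR=-120/197; mL+mR=-9744/8077 → advance -1; mR−mL=-96/8077 → turn -1·90°
n=4: pose=(-5,0,E); sL=3/5, sR=15/13; mL=-57/65, mR=-3/5; mL+mR=-96/65 → advance -1; mR−mL=18/65 → turn +1·90°
n=5: pose=(-6,0,N); sL=120/173, sR=120/173; mL=-120/173, mR=-120/173; mL+mR=-240/173 → advance -1; mR−mL=0 → turn +0·90°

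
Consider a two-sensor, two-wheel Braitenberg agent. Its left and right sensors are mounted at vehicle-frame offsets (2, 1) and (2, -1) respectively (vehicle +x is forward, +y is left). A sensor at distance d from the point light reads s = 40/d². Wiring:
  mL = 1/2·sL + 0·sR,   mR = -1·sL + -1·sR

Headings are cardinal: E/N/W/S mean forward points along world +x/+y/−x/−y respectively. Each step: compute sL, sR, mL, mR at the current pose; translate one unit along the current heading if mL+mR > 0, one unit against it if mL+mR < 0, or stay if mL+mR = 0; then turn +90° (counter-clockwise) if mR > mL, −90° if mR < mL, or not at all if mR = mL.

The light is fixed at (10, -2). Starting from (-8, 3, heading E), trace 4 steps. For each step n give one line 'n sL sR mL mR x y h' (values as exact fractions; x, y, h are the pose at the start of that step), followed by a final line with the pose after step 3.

n=0: pose=(-8,3,E); sL=10/73, sR=5/34; mL=5/73, mR=-705/2482; mL+mR=-535/2482 → advance -1; mR−mL=-875/2482 → turn -1·90°
n=1: pose=(-9,3,S); sL=40/333, sR=40/409; mL=20/333, mR=-29680/136197; mL+mR=-21500/136197 → advance -1; mR−mL=-12620/45399 → turn -1·90°
n=2: pose=(-9,4,W); sL=20/233, sR=4/49; mL=10/233, mR=-1912/11417; mL+mR=-1422/11417 → advance -1; mR−mL=-2402/11417 → turn -1·90°
n=3: pose=(-8,4,N); sL=8/85, sR=40/353; mL=4/85, mR=-6224/30005; mL+mR=-4812/30005 → advance -1; mR−mL=-7636/30005 → turn -1·90°

0 10/73 5/34 5/73 -705/2482 -8 3 E
1 40/333 40/409 20/333 -29680/136197 -9 3 S
2 20/233 4/49 10/233 -1912/11417 -9 4 W
3 8/85 40/353 4/85 -6224/30005 -8 4 N
final -8 3 E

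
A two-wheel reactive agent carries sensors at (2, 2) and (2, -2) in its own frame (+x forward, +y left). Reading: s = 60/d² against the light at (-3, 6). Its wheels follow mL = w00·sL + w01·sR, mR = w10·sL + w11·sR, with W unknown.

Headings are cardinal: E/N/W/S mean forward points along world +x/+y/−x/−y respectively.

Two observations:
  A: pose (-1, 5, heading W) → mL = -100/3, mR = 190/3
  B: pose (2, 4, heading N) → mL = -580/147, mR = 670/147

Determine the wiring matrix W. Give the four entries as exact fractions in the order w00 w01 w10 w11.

-1/2 -1/2 1/2 1

obs A: pose=(-1,5,W) → sL=20/3, sR=60, mL=-100/3, mR=190/3
obs B: pose=(2,4,N) → sL=20/3, sR=60/49, mL=-580/147, mR=670/147
sensor matrix S = [[20/3, 60], [20/3, 60/49]]; det S = -19200/49
solve [mL_A; mL_B] = S·[w00; w01] and [mR_A; mR_B] = S·[w10; w11]:
  w00 = -1/2, w01 = -1/2, w10 = 1/2, w11 = 1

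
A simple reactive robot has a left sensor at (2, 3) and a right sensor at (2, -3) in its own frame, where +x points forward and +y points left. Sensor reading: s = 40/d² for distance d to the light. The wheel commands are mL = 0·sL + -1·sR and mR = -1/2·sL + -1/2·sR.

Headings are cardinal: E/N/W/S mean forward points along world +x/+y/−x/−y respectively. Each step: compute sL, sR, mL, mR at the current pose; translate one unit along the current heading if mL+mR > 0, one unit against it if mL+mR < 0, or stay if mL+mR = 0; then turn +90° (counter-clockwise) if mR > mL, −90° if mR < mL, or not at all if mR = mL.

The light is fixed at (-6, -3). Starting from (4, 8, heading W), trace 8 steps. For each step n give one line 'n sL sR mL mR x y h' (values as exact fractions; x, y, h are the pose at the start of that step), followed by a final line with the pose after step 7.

n=0: pose=(4,8,W); sL=5/16, sR=2/13; mL=-2/13, mR=-97/416; mL+mR=-161/416 → advance -1; mR−mL=-33/416 → turn -1·90°
n=1: pose=(5,8,N); sL=40/233, sR=8/73; mL=-8/73, mR=-2392/17009; mL+mR=-4256/17009 → advance -1; mR−mL=-528/17009 → turn -1·90°
n=2: pose=(5,7,E); sL=20/169, sR=20/109; mL=-20/109, mR=-2780/18421; mL+mR=-6160/18421 → advance -1; mR−mL=600/18421 → turn +1·90°
n=3: pose=(4,7,N); sL=40/193, sR=40/313; mL=-40/313, mR=-10120/60409; mL+mR=-17840/60409 → advance -1; mR−mL=-2400/60409 → turn -1·90°
n=4: pose=(4,6,E); sL=5/36, sR=2/9; mL=-2/9, mR=-13/72; mL+mR=-29/72 → advance -1; mR−mL=1/24 → turn +1·90°
n=5: pose=(3,6,N); sL=40/157, sR=8/53; mL=-8/53, mR=-1688/8321; mL+mR=-2944/8321 → advance -1; mR−mL=-432/8321 → turn -1·90°
n=6: pose=(3,5,E); sL=20/121, sR=20/73; mL=-20/73, mR=-1940/8833; mL+mR=-4360/8833 → advance -1; mR−mL=480/8833 → turn +1·90°
n=7: pose=(2,5,N); sL=8/25, sR=40/221; mL=-40/221, mR=-1384/5525; mL+mR=-2384/5525 → advance -1; mR−mL=-384/5525 → turn -1·90°

0 5/16 2/13 -2/13 -97/416 4 8 W
1 40/233 8/73 -8/73 -2392/17009 5 8 N
2 20/169 20/109 -20/109 -2780/18421 5 7 E
3 40/193 40/313 -40/313 -10120/60409 4 7 N
4 5/36 2/9 -2/9 -13/72 4 6 E
5 40/157 8/53 -8/53 -1688/8321 3 6 N
6 20/121 20/73 -20/73 -1940/8833 3 5 E
7 8/25 40/221 -40/221 -1384/5525 2 5 N
final 2 4 E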